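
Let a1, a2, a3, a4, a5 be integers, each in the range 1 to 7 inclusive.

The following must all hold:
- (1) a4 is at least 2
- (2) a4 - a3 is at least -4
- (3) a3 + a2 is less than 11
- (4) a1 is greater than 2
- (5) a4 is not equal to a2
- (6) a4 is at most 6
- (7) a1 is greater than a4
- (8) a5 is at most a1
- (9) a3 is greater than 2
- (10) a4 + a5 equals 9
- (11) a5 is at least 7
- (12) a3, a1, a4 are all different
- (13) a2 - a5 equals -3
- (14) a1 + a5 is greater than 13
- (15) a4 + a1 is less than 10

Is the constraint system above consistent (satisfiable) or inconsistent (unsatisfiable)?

Take a1 = 7, a2 = 4, a3 = 6, a4 = 2, a5 = 7. Then constraint 2: a4 - a3 = -4; constraint 3: a3 + a2 = 10; constraint 10: a4 + a5 = 9, and every other listed constraint is also met.

Satisfiable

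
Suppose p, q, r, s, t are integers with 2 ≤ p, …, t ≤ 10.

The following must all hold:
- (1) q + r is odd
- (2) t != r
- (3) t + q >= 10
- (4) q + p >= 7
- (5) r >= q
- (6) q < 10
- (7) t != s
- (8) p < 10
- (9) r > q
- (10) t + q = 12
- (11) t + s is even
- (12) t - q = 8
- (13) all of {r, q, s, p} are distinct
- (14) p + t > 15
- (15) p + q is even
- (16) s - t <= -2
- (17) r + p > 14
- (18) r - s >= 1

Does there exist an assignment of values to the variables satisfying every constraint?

Try p = 6, q = 2, r = 9, s = 8, t = 10.
Check constraint 3: t + q = 12; constraint 4: q + p = 8; constraint 10: t + q = 12. The remaining constraints are straightforward to verify.

Satisfiable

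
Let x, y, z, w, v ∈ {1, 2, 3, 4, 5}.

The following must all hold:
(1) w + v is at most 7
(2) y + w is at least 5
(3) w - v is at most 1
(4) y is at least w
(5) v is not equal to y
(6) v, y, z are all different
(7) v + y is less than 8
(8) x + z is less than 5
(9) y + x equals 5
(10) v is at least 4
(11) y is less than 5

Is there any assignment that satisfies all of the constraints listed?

One satisfying assignment is x = 2, y = 3, z = 2, w = 2, v = 4.
For the less obvious constraints — constraint 1: w + v = 6; constraint 2: y + w = 5; constraint 3: w - v = -2 — and the others hold by inspection.

Satisfiable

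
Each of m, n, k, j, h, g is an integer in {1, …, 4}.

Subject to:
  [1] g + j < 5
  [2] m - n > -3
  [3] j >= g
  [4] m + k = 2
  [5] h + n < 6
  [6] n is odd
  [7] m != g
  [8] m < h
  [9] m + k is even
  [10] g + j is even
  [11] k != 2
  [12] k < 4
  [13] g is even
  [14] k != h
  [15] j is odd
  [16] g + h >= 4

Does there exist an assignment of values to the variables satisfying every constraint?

Unsatisfiable

Constraint 13 makes g even and constraint 15 makes j odd, so g + j must be odd. Constraint 10 says g + j is even — contradiction.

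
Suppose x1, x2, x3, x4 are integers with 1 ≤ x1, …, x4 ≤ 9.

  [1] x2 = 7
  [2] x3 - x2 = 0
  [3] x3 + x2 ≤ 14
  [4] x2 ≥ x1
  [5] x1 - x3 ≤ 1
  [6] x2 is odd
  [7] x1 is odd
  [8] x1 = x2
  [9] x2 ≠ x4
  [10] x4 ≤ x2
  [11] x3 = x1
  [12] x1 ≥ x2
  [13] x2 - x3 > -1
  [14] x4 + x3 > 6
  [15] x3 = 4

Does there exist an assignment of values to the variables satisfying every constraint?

Unsatisfiable

Constraint 15 fixes x3 = 4 and constraint 1 fixes x2 = 7. Constraints 8 and 11 give x3 = x1 = x2, so x3 = x2. But 4 ≠ 7 — contradiction.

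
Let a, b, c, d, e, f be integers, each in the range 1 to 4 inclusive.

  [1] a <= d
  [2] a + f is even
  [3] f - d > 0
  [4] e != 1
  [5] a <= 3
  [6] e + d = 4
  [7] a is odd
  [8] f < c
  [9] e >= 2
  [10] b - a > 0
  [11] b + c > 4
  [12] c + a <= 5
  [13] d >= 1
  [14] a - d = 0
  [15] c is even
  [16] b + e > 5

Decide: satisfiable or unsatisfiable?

Satisfiable

Try a = 1, b = 3, c = 4, d = 1, e = 3, f = 3.
Check constraint 3: f - d = 2; constraint 6: e + d = 4. The remaining constraints are straightforward to verify.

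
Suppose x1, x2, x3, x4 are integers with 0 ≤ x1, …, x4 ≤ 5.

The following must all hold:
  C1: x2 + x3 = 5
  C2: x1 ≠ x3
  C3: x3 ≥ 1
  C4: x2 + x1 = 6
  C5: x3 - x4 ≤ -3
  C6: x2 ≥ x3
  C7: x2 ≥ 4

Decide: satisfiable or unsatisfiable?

Take x1 = 2, x2 = 4, x3 = 1, x4 = 5. Then constraint 1: x2 + x3 = 5; constraint 4: x2 + x1 = 6, and every other listed constraint is also met.

Satisfiable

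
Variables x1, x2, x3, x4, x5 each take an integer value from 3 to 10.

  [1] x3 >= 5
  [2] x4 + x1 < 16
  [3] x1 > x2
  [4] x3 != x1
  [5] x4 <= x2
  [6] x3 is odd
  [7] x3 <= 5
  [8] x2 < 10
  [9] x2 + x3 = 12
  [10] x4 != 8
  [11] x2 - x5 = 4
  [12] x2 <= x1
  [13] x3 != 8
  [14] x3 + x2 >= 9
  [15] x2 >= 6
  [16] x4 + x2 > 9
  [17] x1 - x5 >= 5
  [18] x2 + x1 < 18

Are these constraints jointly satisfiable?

Satisfiable

Setting (x1, x2, x3, x4, x5) = (10, 7, 5, 5, 3) satisfies everything: constraint 2: x4 + x1 = 15; constraint 9: x2 + x3 = 12, and the others follow.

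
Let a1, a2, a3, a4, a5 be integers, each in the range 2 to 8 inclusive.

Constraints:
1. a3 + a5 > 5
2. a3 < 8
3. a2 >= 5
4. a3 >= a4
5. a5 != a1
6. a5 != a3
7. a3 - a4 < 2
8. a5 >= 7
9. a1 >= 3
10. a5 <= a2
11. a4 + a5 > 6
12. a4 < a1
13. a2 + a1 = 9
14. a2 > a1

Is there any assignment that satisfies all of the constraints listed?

Unsatisfiable

From constraints 8 and 10: a2 ≥ a5 ≥ 7. From constraint 9: a1 ≥ 3. Hence a2 + a1 ≥ 10. But constraint 13 requires a2 + a1 = 9, and 9 < 10. Contradiction.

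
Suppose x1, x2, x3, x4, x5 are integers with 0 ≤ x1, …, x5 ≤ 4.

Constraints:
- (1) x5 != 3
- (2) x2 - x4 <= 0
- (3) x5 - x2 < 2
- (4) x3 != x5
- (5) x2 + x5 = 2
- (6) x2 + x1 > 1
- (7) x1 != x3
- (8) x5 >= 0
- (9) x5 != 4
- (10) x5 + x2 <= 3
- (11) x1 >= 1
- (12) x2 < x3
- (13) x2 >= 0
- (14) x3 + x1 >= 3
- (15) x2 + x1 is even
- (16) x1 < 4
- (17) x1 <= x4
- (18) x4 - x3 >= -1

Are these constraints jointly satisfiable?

Satisfiable

Setting (x1, x2, x3, x4, x5) = (1, 1, 4, 4, 1) satisfies everything: constraint 2: x2 - x4 = -3; constraint 3: x5 - x2 = 0, and the others follow.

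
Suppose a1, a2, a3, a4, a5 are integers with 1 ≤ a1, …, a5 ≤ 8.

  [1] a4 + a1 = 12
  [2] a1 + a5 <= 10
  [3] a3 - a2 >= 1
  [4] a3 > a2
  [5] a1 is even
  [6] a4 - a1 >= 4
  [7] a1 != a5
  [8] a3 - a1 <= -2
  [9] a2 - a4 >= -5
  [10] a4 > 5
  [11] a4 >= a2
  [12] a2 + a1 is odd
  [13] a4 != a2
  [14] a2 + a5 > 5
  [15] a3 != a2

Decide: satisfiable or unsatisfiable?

Constraints 3, 6, 8, and 9 give a2 − a4 ≥ -5, a4 − a1 ≥ 4, a1 − a3 ≥ 2, a3 − a2 ≥ 1.
Adding all 4 inequalities: the left sides telescope to 0, and the right sides sum to (-5) + 4 + 2 + 1 = 2. So 0 ≥ 2, which is false.

Unsatisfiable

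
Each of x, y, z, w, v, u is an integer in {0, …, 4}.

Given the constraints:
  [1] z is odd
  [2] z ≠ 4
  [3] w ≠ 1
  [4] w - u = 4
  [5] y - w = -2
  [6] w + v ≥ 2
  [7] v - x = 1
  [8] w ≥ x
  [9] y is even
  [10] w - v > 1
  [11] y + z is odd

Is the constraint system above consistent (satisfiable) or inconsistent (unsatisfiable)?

Satisfiable

Setting (x, y, z, w, v, u) = (0, 2, 1, 4, 1, 0) satisfies everything: constraint 4: w - u = 4; constraint 5: y - w = -2, and the others follow.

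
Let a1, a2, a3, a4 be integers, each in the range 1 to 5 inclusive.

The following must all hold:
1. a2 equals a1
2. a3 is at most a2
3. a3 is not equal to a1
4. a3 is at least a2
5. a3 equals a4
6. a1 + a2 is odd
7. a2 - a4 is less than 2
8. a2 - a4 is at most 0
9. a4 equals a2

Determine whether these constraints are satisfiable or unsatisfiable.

Unsatisfiable

From constraints 1, 5, and 9, a3 = a4 = a2 = a1, so a3 = a1. But constraint 3 says a3 ≠ a1. Contradiction.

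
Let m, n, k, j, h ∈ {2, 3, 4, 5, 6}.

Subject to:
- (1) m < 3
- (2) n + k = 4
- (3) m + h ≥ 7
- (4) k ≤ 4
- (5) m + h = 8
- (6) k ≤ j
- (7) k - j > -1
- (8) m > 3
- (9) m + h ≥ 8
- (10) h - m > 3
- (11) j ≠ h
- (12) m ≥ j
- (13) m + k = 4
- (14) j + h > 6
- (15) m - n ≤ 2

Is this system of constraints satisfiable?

From constraint 8: m ≥ 4. From constraint 1: m ≤ 2. But 2 < 4, so no value of m works.

Unsatisfiable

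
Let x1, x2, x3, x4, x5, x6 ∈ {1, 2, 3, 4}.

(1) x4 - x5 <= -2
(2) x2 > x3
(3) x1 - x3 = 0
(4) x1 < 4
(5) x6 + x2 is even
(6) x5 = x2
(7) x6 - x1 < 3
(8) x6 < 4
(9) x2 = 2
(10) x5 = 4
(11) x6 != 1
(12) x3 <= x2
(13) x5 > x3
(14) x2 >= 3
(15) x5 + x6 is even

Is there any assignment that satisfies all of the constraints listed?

Unsatisfiable

Constraint 10 fixes x5 = 4 and constraint 9 fixes x2 = 2, but constraint 6 requires x5 = x2. Since 4 ≠ 2, contradiction.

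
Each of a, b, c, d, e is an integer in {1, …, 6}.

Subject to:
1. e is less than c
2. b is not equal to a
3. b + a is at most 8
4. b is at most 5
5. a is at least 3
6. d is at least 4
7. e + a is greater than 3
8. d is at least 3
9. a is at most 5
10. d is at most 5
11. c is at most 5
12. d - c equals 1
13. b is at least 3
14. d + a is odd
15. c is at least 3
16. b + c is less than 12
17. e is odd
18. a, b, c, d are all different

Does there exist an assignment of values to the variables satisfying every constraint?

Unsatisfiable

Constraints 4, 5, 8, 9, 10, 11, 13, and 15 confine each of a, b, c, d to the 3 values {3, …, 5}.
Constraint 18 requires all 4 of them to be distinct, but only 3 values are available — impossible by the pigeonhole principle.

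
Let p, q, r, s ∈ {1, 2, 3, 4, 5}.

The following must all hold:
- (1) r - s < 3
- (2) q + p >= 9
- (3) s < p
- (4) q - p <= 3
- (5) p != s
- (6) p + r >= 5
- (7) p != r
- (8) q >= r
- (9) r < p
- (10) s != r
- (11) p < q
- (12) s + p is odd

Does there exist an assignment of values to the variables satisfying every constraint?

Satisfiable

The assignment p = 4, q = 5, r = 3, s = 1 works:
  constraint 1 holds since r - s = 2.
  constraint 2 holds since q + p = 9.
The rest check out directly.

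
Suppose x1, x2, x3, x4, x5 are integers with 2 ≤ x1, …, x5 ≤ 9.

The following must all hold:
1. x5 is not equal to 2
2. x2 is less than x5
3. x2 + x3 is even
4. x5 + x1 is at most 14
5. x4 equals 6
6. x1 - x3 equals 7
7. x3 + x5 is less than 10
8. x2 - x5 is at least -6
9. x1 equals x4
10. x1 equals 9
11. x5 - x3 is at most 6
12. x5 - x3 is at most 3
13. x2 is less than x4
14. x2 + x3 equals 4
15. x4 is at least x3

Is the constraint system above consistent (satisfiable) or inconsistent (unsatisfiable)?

Unsatisfiable

Constraint 10 fixes x1 = 9 and constraint 5 fixes x4 = 6, but constraint 9 requires x1 = x4. Since 9 ≠ 6, contradiction.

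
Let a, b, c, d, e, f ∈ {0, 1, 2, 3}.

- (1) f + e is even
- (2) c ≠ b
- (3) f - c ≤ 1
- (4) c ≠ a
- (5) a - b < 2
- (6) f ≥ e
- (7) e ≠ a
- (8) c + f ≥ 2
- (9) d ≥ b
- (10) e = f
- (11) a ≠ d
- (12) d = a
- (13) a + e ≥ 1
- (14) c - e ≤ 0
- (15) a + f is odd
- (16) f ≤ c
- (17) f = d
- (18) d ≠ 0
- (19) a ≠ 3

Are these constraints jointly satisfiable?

Unsatisfiable

From constraints 10, 12, and 17, e = f = d = a, so e = a. But constraint 7 says e ≠ a. Contradiction.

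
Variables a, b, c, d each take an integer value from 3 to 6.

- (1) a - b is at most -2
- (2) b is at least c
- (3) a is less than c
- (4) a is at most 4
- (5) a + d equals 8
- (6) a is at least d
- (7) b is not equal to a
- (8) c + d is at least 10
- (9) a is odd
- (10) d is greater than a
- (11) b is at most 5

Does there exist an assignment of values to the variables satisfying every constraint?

Unsatisfiable

From constraints 2 and 11: c ≤ b ≤ 5. From constraints 4 and 6: d ≤ a ≤ 4. Hence c + d ≤ 9. But constraint 8 requires c + d ≥ 10, and 10 > 9. Contradiction.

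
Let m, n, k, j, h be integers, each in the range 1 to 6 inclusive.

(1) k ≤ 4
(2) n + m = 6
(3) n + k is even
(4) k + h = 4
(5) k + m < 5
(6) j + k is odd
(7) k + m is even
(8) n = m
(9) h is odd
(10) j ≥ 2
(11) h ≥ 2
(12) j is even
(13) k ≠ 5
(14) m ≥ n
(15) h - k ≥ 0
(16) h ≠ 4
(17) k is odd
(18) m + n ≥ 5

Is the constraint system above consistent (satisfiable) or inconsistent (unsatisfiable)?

Take m = 3, n = 3, k = 1, j = 4, h = 3. Then constraint 2: n + m = 6; constraint 4: k + h = 4; constraint 5: k + m = 4, and every other listed constraint is also met.

Satisfiable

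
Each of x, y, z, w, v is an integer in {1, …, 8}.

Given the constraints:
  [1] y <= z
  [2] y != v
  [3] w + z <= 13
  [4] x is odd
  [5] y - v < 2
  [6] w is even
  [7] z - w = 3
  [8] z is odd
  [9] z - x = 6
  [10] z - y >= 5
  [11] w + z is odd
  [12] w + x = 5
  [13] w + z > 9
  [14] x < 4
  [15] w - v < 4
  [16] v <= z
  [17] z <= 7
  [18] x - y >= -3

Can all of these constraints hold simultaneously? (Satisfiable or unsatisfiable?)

Take x = 1, y = 2, z = 7, w = 4, v = 3. Then constraint 3: w + z = 11; constraint 5: y - v = -1, and every other listed constraint is also met.

Satisfiable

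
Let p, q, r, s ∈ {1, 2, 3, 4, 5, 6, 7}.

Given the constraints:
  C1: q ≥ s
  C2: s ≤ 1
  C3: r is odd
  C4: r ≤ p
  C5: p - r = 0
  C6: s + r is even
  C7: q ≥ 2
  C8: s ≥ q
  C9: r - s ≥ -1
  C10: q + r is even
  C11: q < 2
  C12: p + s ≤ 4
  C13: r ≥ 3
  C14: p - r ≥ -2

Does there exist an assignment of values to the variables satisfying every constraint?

Unsatisfiable

From constraints 4 and 13: p ≥ r ≥ 3. From constraints 7 and 8: s ≥ q ≥ 2. Hence p + s ≥ 5. But constraint 12 requires p + s ≤ 4, and 4 < 5. Contradiction.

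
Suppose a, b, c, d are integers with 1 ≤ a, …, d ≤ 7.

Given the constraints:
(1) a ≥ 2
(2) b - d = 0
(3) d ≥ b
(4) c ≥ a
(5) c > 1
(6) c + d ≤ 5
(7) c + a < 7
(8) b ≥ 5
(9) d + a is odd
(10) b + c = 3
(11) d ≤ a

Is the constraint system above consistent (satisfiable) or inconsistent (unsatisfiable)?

Unsatisfiable

From constraints 1 and 4: c ≥ a ≥ 2. From constraints 3 and 8: d ≥ b ≥ 5. Hence c + d ≥ 7. But constraint 6 requires c + d ≤ 5, and 5 < 7. Contradiction.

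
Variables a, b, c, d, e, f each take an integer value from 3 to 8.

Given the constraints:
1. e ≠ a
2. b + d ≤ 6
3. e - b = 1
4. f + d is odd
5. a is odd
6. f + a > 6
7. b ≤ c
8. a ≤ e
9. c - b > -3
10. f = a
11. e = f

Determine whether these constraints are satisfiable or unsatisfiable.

Unsatisfiable

From constraints 10 and 11, e = f = a, so e = a. But constraint 1 says e ≠ a. Contradiction.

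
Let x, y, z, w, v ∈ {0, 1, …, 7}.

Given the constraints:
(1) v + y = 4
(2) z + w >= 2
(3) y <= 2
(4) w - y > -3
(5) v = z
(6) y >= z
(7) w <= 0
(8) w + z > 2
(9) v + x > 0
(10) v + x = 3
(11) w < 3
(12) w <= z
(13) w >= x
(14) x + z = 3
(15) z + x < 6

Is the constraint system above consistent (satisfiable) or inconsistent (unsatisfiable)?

From constraints 7 and 13: x ≤ w ≤ 0. From constraints 3 and 6: z ≤ y ≤ 2. Hence x + z ≤ 2. But constraint 14 requires x + z = 3, and 3 > 2. Contradiction.

Unsatisfiable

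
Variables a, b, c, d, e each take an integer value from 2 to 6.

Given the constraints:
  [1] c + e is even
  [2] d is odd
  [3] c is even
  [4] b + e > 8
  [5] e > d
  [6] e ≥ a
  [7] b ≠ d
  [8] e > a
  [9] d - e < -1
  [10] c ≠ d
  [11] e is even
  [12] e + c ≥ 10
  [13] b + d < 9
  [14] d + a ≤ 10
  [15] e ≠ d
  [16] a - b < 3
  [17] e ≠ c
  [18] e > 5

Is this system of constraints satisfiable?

Satisfiable

The assignment a = 5, b = 5, c = 4, d = 3, e = 6 works:
  constraint 4 holds since b + e = 11.
  constraint 9 holds since d - e = -3.
The rest check out directly.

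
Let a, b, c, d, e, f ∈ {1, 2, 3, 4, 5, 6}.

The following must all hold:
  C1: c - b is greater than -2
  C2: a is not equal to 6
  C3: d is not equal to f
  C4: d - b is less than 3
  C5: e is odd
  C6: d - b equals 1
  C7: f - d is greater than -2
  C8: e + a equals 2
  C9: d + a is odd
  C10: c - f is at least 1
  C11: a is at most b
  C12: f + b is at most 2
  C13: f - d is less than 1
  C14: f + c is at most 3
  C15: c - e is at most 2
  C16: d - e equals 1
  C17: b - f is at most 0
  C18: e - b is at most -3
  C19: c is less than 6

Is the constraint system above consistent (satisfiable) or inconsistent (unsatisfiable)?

Constraints 10, 15, 17, and 18 give b − e ≥ 3, e − c ≥ -2, c − f ≥ 1, f − b ≥ 0.
Adding all 4 inequalities: the left sides telescope to 0, and the right sides sum to 3 + (-2) + 1 + 0 = 2. So 0 ≥ 2, which is false.

Unsatisfiable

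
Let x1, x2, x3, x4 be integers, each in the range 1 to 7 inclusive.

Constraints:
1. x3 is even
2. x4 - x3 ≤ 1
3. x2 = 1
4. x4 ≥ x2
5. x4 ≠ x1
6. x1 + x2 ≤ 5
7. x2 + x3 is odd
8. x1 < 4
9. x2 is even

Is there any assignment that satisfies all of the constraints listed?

Constraint 9 makes x2 even and constraint 1 makes x3 even, so x2 + x3 must be even. Constraint 7 says x2 + x3 is odd — contradiction.

Unsatisfiable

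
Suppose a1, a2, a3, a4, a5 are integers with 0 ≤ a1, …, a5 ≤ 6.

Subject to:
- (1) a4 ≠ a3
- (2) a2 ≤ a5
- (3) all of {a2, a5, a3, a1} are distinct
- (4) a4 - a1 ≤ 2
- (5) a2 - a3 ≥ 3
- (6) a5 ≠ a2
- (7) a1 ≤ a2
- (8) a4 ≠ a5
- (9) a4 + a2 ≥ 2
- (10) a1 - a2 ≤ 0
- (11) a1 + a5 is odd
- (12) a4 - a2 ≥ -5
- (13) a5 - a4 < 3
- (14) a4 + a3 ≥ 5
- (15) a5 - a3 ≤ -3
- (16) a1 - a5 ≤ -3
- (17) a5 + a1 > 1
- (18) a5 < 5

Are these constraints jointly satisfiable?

Constraints 4, 5, 12, 15, and 16 give a5 − a1 ≥ 3, a1 − a4 ≥ -2, a4 − a2 ≥ -5, a2 − a3 ≥ 3, a3 − a5 ≥ 3.
Adding all 5 inequalities: the left sides telescope to 0, and the right sides sum to 3 + (-2) + (-5) + 3 + 3 = 2. So 0 ≥ 2, which is false.

Unsatisfiable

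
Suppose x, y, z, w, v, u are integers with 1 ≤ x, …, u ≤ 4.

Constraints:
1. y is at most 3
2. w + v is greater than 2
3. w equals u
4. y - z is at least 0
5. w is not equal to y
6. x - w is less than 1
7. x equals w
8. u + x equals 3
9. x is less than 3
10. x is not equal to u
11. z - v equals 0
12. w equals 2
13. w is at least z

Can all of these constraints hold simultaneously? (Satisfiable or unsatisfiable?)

From constraints 3 and 7, x = w = u, so x = u. But constraint 10 says x ≠ u. Contradiction.

Unsatisfiable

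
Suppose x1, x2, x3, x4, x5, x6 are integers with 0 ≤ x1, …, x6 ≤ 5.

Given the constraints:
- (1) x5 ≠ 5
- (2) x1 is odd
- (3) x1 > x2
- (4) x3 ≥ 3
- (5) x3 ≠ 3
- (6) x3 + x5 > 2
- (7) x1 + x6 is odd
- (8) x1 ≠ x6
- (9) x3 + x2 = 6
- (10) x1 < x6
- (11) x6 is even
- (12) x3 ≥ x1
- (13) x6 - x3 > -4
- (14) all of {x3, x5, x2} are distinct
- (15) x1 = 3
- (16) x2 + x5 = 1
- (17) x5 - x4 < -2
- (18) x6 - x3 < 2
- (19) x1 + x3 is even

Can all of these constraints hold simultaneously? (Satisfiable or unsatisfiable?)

Satisfiable

Take x1 = 3, x2 = 1, x3 = 5, x4 = 5, x5 = 0, x6 = 4. Then constraint 6: x3 + x5 = 5; constraint 9: x3 + x2 = 6; constraint 13: x6 - x3 = -1, and every other listed constraint is also met.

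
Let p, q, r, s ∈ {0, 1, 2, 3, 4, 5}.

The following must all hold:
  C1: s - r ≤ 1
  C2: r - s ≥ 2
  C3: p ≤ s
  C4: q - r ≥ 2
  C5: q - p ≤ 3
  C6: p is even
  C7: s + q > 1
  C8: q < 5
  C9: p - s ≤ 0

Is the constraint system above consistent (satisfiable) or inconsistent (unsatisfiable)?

Constraints 2, 4, 5, and 9 give r − s ≥ 2, s − p ≥ 0, p − q ≥ -3, q − r ≥ 2.
Adding all 4 inequalities: the left sides telescope to 0, and the right sides sum to 2 + 0 + (-3) + 2 = 1. So 0 ≥ 1, which is false.

Unsatisfiable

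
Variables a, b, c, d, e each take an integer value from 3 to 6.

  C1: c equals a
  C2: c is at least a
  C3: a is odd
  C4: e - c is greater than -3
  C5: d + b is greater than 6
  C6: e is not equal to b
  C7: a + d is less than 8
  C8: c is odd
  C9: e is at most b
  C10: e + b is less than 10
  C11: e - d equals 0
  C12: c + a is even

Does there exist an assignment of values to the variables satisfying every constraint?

Satisfiable

The assignment a = 3, b = 4, c = 3, d = 3, e = 3 works:
  constraint 4 holds since e - c = 0.
  constraint 5 holds since d + b = 7.
  constraint 7 holds since a + d = 6.
The rest check out directly.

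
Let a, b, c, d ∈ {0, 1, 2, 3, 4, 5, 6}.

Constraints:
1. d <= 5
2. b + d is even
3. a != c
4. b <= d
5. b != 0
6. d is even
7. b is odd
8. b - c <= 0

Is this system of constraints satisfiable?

Unsatisfiable

Constraint 7 makes b odd and constraint 6 makes d even, so b + d must be odd. Constraint 2 says b + d is even — contradiction.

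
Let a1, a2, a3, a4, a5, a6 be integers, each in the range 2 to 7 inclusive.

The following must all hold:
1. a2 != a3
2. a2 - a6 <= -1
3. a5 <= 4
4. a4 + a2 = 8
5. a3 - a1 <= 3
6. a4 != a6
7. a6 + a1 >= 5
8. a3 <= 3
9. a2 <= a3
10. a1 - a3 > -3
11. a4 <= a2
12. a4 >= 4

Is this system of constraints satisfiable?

From constraints 11 and 12: a2 ≥ a4 and a4 ≥ 4, so a2 ≥ 4. From constraints 8 and 9: a2 ≤ a3 and a3 ≤ 3, so a2 ≤ 3. But 3 < 4, so no value of a2 works.

Unsatisfiable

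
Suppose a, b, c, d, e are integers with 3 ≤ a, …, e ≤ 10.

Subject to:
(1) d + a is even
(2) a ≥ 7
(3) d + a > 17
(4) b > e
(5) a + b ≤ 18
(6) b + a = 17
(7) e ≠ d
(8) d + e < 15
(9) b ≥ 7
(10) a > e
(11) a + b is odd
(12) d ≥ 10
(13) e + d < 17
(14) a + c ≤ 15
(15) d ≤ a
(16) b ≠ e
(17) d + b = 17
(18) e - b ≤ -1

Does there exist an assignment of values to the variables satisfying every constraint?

Satisfiable

The assignment a = 10, b = 7, c = 4, d = 10, e = 4 works:
  constraint 3 holds since d + a = 20.
  constraint 5 holds since a + b = 17.
  constraint 6 holds since b + a = 17.
The rest check out directly.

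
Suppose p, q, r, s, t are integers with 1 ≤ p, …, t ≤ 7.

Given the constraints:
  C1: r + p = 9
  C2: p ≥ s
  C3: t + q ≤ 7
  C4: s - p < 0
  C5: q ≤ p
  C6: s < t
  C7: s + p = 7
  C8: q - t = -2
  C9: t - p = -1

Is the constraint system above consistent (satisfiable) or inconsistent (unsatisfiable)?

One satisfying assignment is p = 5, q = 2, r = 4, s = 2, t = 4.
For the less obvious constraints — constraint 1: r + p = 9; constraint 3: t + q = 6; constraint 4: s - p = -3 — and the others hold by inspection.

Satisfiable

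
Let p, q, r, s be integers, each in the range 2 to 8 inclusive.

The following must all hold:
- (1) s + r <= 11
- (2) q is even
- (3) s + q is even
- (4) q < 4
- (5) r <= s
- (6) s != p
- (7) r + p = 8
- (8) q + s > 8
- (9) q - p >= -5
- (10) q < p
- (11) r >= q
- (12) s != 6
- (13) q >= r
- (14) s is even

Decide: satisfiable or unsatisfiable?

Satisfiable

The assignment p = 6, q = 2, r = 2, s = 8 works:
  constraint 1 holds since s + r = 10.
  constraint 7 holds since r + p = 8.
  constraint 8 holds since q + s = 10.
The rest check out directly.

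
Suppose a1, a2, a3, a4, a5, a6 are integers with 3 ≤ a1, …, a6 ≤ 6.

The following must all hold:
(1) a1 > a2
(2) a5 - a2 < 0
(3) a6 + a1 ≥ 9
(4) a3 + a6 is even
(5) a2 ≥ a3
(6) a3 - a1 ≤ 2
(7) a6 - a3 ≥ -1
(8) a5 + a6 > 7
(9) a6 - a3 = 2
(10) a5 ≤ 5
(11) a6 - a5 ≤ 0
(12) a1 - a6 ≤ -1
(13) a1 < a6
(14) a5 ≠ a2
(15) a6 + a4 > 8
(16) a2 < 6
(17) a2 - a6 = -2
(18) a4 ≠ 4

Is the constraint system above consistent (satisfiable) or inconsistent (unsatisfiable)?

Constraints 1, 2, 11, and 13 give a6 ≤ a5, a5 < a2, a2 < a1, a1 < a6. Chaining: a6 ≤ a5 < a2 < a1 < a6, which forces a6 < a6 — impossible.

Unsatisfiable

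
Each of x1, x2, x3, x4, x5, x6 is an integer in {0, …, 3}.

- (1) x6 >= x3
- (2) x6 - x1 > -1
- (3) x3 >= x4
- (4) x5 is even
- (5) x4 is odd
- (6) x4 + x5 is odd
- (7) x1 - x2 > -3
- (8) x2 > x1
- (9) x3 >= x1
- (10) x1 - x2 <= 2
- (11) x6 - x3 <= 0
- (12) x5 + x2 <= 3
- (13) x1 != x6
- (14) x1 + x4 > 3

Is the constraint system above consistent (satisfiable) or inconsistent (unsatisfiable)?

Satisfiable

Take x1 = 2, x2 = 3, x3 = 3, x4 = 3, x5 = 0, x6 = 3. Then constraint 2: x6 - x1 = 1; constraint 7: x1 - x2 = -1, and every other listed constraint is also met.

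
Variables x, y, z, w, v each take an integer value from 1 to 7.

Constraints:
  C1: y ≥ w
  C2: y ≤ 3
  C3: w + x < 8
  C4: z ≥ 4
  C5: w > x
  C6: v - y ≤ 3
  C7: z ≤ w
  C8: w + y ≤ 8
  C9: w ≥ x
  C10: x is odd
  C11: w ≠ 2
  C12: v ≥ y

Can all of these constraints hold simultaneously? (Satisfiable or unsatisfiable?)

Unsatisfiable

From constraints 4 and 7: w ≥ z and z ≥ 4, so w ≥ 4. From constraints 1 and 2: w ≤ y and y ≤ 3, so w ≤ 3. But 3 < 4, so no value of w works.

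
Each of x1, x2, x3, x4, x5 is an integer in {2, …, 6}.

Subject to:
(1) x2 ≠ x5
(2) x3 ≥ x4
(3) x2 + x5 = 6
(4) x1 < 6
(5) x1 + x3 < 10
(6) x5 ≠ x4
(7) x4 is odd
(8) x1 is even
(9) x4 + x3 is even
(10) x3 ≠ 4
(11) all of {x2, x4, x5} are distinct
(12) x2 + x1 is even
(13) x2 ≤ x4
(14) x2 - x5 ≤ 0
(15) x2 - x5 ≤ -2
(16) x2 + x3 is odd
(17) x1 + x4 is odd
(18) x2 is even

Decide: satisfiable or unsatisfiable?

The assignment x1 = 4, x2 = 2, x3 = 5, x4 = 3, x5 = 4 works:
  constraint 3 holds since x2 + x5 = 6.
  constraint 5 holds since x1 + x3 = 9.
The rest check out directly.

Satisfiable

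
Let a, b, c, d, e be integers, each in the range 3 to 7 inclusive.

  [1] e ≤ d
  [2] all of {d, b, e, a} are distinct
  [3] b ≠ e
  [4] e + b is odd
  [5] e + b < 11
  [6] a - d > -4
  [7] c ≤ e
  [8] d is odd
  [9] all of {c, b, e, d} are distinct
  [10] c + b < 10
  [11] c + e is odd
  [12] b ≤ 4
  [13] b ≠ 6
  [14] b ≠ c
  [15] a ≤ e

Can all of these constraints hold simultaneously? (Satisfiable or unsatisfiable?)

Satisfiable

Try a = 5, b = 3, c = 5, d = 7, e = 6.
Check constraint 5: e + b = 9; constraint 6: a - d = -2; constraint 10: c + b = 8. The remaining constraints are straightforward to verify.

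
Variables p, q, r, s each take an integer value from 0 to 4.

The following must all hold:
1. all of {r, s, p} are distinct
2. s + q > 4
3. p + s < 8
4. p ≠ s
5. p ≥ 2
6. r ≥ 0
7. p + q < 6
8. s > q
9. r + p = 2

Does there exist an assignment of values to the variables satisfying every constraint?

Satisfiable

The assignment p = 2, q = 2, r = 0, s = 4 works:
  constraint 2 holds since s + q = 6.
  constraint 3 holds since p + s = 6.
The rest check out directly.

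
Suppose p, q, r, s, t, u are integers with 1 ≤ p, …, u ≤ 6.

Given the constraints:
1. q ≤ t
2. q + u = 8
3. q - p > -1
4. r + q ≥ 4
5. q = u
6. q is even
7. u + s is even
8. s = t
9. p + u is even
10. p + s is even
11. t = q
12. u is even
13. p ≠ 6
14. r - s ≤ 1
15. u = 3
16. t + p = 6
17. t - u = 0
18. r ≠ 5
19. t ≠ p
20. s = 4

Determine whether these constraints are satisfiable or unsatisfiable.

Unsatisfiable

Constraint 20 fixes s = 4 and constraint 15 fixes u = 3. Constraints 5, 8, and 11 give s = t = q = u, so s = u. But 4 ≠ 3 — contradiction.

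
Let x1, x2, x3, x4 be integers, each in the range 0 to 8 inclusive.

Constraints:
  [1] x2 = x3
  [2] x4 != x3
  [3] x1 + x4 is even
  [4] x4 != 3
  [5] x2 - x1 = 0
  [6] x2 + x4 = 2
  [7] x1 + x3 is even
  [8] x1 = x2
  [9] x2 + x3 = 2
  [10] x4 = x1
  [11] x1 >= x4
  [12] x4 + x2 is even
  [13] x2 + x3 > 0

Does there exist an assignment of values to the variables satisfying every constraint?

Unsatisfiable

From constraints 1, 8, and 10, x4 = x1 = x2 = x3, so x4 = x3. But constraint 2 says x4 ≠ x3. Contradiction.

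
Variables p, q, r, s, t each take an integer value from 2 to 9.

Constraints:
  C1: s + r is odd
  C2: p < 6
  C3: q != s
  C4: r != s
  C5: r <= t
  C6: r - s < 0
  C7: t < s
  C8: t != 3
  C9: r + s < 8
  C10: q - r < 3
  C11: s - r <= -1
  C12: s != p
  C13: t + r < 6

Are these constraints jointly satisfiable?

Unsatisfiable

Constraints 5, 7, and 11 give t < s, s < r, r ≤ t. Chaining: t < s < r ≤ t, which forces t < t — impossible.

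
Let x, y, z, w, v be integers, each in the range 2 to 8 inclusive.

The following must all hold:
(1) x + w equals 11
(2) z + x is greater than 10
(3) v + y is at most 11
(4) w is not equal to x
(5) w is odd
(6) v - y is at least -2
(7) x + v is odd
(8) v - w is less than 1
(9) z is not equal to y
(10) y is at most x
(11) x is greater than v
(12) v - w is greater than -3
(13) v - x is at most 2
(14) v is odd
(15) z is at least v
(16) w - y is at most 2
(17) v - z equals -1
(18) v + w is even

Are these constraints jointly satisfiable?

The assignment x = 6, y = 4, z = 6, w = 5, v = 5 works:
  constraint 1 holds since x + w = 11.
  constraint 2 holds since z + x = 12.
The rest check out directly.

Satisfiable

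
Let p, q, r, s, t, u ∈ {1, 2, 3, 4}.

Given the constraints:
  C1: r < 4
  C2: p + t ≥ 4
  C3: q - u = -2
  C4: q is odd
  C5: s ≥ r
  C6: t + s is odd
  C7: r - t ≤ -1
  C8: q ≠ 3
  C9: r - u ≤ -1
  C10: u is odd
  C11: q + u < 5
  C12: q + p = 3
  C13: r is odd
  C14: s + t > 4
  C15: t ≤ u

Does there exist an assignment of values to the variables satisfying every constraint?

The assignment p = 2, q = 1, r = 1, s = 3, t = 2, u = 3 works:
  constraint 2 holds since p + t = 4.
  constraint 3 holds since q - u = -2.
  constraint 7 holds since r - t = -1.
The rest check out directly.

Satisfiable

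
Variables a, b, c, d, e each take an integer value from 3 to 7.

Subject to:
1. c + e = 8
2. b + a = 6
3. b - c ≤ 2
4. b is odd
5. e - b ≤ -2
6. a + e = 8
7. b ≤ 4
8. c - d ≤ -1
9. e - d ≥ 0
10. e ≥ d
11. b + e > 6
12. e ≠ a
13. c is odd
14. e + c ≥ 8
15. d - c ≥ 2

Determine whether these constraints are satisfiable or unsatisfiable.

Constraints 3, 5, 9, and 15 give c − b ≥ -2, b − e ≥ 2, e − d ≥ 0, d − c ≥ 2.
Adding all 4 inequalities: the left sides telescope to 0, and the right sides sum to (-2) + 2 + 0 + 2 = 2. So 0 ≥ 2, which is false.

Unsatisfiable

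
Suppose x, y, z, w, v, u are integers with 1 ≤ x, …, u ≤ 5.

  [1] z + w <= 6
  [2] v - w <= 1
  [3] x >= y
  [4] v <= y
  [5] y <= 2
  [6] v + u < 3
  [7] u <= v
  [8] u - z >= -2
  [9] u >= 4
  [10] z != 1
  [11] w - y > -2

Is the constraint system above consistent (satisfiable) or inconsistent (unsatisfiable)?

Unsatisfiable

From constraints 7 and 9: v ≥ u and u ≥ 4, so v ≥ 4. From constraints 4 and 5: v ≤ y and y ≤ 2, so v ≤ 2. But 2 < 4, so no value of v works.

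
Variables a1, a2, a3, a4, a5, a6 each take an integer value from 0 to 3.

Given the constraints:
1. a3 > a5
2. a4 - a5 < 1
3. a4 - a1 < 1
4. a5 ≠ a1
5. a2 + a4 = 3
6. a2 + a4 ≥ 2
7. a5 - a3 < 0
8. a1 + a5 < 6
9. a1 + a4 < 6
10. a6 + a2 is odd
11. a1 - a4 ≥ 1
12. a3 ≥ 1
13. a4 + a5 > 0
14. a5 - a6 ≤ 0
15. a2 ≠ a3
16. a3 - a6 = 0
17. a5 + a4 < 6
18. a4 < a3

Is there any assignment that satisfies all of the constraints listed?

Satisfiable

Take a1 = 3, a2 = 2, a3 = 3, a4 = 1, a5 = 2, a6 = 3. Then constraint 2: a4 - a5 = -1; constraint 3: a4 - a1 = -2, and every other listed constraint is also met.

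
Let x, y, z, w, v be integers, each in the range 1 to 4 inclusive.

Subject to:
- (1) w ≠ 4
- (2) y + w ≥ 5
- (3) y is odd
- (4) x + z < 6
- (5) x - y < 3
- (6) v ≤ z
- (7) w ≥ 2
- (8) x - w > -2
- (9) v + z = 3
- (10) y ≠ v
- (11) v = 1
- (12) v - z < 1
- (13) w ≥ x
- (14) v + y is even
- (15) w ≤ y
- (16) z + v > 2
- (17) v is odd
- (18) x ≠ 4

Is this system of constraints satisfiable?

Try x = 3, y = 3, z = 2, w = 3, v = 1.
Check constraint 2: y + w = 6; constraint 4: x + z = 5. The remaining constraints are straightforward to verify.

Satisfiable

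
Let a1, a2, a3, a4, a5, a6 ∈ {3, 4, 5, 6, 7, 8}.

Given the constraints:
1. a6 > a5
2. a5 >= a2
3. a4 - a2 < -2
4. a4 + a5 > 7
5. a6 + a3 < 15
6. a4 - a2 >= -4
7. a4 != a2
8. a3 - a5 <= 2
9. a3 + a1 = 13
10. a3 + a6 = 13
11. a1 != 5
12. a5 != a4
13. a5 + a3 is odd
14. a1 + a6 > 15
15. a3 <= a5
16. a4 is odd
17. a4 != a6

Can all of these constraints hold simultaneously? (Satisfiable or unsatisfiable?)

One satisfying assignment is a1 = 8, a2 = 6, a3 = 5, a4 = 3, a5 = 6, a6 = 8.
For the less obvious constraints — constraint 3: a4 - a2 = -3; constraint 4: a4 + a5 = 9; constraint 5: a6 + a3 = 13 — and the others hold by inspection.

Satisfiable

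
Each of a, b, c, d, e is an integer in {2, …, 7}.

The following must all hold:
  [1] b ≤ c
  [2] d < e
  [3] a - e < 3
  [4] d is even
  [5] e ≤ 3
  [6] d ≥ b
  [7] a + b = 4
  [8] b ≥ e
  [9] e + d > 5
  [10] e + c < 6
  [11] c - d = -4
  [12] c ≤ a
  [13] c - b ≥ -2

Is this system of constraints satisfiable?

Unsatisfiable

Constraints 2, 6, and 8 give e ≤ b, b ≤ d, d < e. Chaining: e ≤ b ≤ d < e, which forces e < e — impossible.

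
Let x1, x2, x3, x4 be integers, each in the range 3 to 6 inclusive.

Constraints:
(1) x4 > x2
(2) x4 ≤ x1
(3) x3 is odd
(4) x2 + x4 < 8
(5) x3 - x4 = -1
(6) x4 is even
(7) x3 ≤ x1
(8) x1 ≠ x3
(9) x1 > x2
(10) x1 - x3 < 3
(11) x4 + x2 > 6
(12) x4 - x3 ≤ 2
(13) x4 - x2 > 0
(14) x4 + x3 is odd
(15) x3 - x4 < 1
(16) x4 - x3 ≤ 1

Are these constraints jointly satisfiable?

Try x1 = 4, x2 = 3, x3 = 3, x4 = 4.
Check constraint 4: x2 + x4 = 7; constraint 5: x3 - x4 = -1; constraint 10: x1 - x3 = 1. The remaining constraints are straightforward to verify.

Satisfiable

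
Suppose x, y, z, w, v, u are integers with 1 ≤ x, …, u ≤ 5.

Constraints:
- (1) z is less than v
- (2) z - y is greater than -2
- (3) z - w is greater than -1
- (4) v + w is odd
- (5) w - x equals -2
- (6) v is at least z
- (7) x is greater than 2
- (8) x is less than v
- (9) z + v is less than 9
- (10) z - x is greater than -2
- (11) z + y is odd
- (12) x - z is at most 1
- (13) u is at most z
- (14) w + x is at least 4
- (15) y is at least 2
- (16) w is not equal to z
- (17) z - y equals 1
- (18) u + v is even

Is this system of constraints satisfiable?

Setting (x, y, z, w, v, u) = (4, 2, 3, 2, 5, 1) satisfies everything: constraint 2: z - y = 1; constraint 3: z - w = 1; constraint 5: w - x = -2, and the others follow.

Satisfiable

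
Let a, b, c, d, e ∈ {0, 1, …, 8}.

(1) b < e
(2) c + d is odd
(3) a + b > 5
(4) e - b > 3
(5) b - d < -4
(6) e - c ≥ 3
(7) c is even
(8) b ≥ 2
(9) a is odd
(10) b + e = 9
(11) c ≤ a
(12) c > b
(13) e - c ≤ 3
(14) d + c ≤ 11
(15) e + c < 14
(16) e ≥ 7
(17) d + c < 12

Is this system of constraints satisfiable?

Satisfiable

Try a = 5, b = 2, c = 4, d = 7, e = 7.
Check constraint 3: a + b = 7; constraint 4: e - b = 5; constraint 5: b - d = -5. The remaining constraints are straightforward to verify.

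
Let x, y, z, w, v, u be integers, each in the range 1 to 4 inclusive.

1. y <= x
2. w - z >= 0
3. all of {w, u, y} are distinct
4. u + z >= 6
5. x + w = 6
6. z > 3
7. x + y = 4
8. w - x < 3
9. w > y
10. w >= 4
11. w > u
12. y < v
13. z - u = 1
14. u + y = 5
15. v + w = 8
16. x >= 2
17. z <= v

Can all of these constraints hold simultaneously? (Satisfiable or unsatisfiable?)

Satisfiable

Setting (x, y, z, w, v, u) = (2, 2, 4, 4, 4, 3) satisfies everything: constraint 2: w - z = 0; constraint 4: u + z = 7; constraint 5: x + w = 6, and the others follow.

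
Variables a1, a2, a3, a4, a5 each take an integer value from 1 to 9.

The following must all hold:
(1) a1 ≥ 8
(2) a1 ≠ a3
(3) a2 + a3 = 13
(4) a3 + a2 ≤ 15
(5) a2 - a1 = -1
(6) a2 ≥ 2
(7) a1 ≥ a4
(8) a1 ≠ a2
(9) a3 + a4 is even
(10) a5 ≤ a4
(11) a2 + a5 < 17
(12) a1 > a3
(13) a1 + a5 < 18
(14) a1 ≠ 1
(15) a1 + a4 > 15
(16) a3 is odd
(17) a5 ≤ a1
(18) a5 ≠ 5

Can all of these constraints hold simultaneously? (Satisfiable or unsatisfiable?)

Satisfiable

The assignment a1 = 9, a2 = 8, a3 = 5, a4 = 9, a5 = 8 works:
  constraint 3 holds since a2 + a3 = 13.
  constraint 4 holds since a3 + a2 = 13.
The rest check out directly.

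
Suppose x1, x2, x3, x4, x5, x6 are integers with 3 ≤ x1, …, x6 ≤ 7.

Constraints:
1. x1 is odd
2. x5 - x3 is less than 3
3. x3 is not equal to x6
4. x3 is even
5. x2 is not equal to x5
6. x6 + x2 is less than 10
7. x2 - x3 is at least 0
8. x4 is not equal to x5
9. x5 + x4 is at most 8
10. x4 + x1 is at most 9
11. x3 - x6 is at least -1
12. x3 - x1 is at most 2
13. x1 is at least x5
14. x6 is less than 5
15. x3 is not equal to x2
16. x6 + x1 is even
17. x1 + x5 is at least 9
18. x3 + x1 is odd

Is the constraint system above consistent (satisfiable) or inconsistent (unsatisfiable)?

Satisfiable

Try x1 = 5, x2 = 6, x3 = 4, x4 = 3, x5 = 4, x6 = 3.
Check constraint 2: x5 - x3 = 0; constraint 6: x6 + x2 = 9. The remaining constraints are straightforward to verify.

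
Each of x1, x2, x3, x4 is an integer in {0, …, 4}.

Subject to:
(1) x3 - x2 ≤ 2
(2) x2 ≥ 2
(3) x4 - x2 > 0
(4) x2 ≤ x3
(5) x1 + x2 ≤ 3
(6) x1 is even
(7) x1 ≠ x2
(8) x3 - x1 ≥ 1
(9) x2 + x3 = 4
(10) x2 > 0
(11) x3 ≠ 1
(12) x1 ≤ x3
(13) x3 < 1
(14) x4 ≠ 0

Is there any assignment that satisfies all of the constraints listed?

Unsatisfiable

From constraints 2 and 4: x3 ≥ x2 and x2 ≥ 2, so x3 ≥ 2. From constraint 13: x3 ≤ 0. But 0 < 2, so no value of x3 works.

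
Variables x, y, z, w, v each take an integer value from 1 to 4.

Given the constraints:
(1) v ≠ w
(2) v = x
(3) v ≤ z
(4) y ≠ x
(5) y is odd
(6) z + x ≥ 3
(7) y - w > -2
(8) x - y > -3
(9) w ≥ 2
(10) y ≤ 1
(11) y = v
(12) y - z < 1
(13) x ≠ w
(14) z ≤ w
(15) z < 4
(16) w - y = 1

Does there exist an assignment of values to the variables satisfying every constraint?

Unsatisfiable

From constraints 2 and 11, y = v = x, so y = x. But constraint 4 says y ≠ x. Contradiction.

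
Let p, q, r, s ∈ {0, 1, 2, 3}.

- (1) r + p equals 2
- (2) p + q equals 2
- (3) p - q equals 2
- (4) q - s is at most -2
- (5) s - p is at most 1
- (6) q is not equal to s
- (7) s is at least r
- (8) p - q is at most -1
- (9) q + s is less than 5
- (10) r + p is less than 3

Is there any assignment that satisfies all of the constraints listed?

Constraints 4, 5, and 8 give s − q ≥ 2, q − p ≥ 1, p − s ≥ -1.
Adding all 3 inequalities: the left sides telescope to 0, and the right sides sum to 2 + 1 + (-1) = 2. So 0 ≥ 2, which is false.

Unsatisfiable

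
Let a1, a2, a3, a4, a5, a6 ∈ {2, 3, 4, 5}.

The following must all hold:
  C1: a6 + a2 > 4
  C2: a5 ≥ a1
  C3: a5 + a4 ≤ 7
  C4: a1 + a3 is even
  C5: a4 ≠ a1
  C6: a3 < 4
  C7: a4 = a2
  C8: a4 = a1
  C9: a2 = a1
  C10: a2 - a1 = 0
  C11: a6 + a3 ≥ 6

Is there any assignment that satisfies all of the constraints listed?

Unsatisfiable

From constraints 7 and 9, a4 = a2 = a1, so a4 = a1. But constraint 5 says a4 ≠ a1. Contradiction.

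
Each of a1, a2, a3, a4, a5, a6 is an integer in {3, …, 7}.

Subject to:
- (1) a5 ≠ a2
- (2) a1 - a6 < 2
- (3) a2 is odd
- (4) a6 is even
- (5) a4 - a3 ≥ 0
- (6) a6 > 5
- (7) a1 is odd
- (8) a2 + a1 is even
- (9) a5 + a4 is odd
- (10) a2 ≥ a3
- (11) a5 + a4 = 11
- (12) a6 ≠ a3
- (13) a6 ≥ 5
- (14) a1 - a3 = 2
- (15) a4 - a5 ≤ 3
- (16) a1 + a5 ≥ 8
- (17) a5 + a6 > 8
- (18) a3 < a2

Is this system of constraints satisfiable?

Satisfiable

The assignment a1 = 7, a2 = 7, a3 = 5, a4 = 7, a5 = 4, a6 = 6 works:
  constraint 2 holds since a1 - a6 = 1.
  constraint 5 holds since a4 - a3 = 2.
  constraint 11 holds since a5 + a4 = 11.
The rest check out directly.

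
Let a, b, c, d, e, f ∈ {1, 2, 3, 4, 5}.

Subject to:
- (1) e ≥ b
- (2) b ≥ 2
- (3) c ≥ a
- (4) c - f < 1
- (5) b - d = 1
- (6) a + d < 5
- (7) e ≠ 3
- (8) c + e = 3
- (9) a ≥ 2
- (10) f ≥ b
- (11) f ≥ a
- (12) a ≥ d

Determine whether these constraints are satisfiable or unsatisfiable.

Unsatisfiable

From constraints 3 and 9: c ≥ a ≥ 2. From constraints 1 and 2: e ≥ b ≥ 2. Hence c + e ≥ 4. But constraint 8 requires c + e = 3, and 3 < 4. Contradiction.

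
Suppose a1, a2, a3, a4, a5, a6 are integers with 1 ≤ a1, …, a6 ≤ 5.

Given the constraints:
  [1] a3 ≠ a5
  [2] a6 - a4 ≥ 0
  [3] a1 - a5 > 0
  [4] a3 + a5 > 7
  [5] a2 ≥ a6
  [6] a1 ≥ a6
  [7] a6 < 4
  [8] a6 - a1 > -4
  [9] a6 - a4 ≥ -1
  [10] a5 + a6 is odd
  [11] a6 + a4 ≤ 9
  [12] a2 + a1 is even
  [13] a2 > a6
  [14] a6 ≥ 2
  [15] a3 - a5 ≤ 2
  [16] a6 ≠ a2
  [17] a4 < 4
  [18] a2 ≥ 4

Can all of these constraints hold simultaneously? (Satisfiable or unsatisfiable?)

Satisfiable

One satisfying assignment is a1 = 5, a2 = 5, a3 = 5, a4 = 3, a5 = 4, a6 = 3.
For the less obvious constraints — constraint 2: a6 - a4 = 0; constraint 3: a1 - a5 = 1 — and the others hold by inspection.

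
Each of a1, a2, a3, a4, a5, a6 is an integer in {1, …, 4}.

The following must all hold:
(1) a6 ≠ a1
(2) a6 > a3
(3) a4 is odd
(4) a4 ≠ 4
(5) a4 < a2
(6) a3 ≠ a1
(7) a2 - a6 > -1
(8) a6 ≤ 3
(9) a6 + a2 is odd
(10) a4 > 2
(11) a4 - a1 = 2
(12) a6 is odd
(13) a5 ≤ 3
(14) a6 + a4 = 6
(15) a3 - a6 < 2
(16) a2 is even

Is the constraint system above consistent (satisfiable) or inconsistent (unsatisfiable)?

Take a1 = 1, a2 = 4, a3 = 2, a4 = 3, a5 = 1, a6 = 3. Then constraint 7: a2 - a6 = 1; constraint 11: a4 - a1 = 2; constraint 14: a6 + a4 = 6, and every other listed constraint is also met.

Satisfiable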